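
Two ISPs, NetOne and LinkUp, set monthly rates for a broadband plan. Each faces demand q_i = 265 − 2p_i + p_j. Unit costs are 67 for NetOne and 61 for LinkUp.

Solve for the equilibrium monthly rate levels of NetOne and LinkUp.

132.2, 129.8

NetOne's profit: π = (p_{NetOne} − 67)(265 − 2p_{NetOne} + p_{LinkUp}).
∂π/∂p_{NetOne} = 399 − 4p_{NetOne} + p_{LinkUp} = 0 ⇒ p_{NetOne} = 99.75 + 0.25p_{LinkUp}.
Similarly p_{LinkUp} = 96.75 + 0.25p_{NetOne}.
Plugging p_{LinkUp} into NetOne's best response: p_{NetOne} = 99.75 + 0.25(96.75 + 0.25p_{NetOne}) ⇒ 0.9375p_{NetOne} = 123.9375, so p_{NetOne} = 132.2.
Then p_{LinkUp} = 96.75 + 0.25·132.2 = 129.8.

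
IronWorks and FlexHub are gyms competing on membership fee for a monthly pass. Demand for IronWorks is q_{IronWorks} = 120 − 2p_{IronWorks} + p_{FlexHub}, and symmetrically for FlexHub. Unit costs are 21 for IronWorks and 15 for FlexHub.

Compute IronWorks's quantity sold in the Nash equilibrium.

IronWorks's profit: π = (p_{IronWorks} − 21)(120 − 2p_{IronWorks} + p_{FlexHub}).
∂π/∂p_{IronWorks} = 162 − 4p_{IronWorks} + p_{FlexHub} = 0 ⇒ p_{IronWorks} = 40.5 + 0.25p_{FlexHub}.
Similarly p_{FlexHub} = 37.5 + 0.25p_{IronWorks}.
Plugging p_{FlexHub} into IronWorks's best response: p_{IronWorks} = 40.5 + 0.25(37.5 + 0.25p_{IronWorks}) ⇒ 0.9375p_{IronWorks} = 49.875, so p_{IronWorks} = 53.2.
Then p_{FlexHub} = 37.5 + 0.25·53.2 = 50.8.
q_{IronWorks} = 120 − 2·53.2 + 50.8 = 64.4.

64.4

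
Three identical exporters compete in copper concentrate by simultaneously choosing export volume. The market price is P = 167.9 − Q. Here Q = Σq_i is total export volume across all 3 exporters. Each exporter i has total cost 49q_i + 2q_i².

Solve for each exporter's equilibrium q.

14.8625

A representative exporter's profit is π_i = q_i(167.9 − Q) − 49q_i − 2q_i², with Q = q_i + Σ_{j≠i} q_j.
First-order condition: 118.9 − 6q_i − Σ_{j≠i} q_j = 0.
Imposing symmetry (q_j = q for all j) turns Σ_{j≠i} q_j into 2q, so 118.9 = 8q and q = 14.8625.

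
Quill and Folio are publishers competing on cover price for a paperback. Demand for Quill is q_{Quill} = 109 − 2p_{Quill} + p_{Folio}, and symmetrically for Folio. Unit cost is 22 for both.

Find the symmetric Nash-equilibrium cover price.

Quill's profit: π = (p_{Quill} − 22)(109 − 2p_{Quill} + p_{Folio}).
∂π/∂p_{Quill} = 153 − 4p_{Quill} + p_{Folio} = 0 ⇒ p_{Quill} = 38.25 + 0.25p_{Folio}.
Setting p_{Quill} = p_{Folio} in the reaction function: p_{Quill} = 38.25 + 0.25p_{Quill}, so p_{Quill} = 38.25 / 0.75 = 51.

51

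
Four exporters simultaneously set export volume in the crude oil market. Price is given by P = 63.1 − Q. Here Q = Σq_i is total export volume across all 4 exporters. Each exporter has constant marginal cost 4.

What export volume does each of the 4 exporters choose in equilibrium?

11.82

A representative exporter's profit is π_i = q_i(63.1 − Q) − 4q_i, with Q = q_i + Σ_{j≠i} q_j.
First-order condition: 59.1 − 2q_i − Σ_{j≠i} q_j = 0.
In a symmetric equilibrium every exporter chooses the same q, so Σ_{j≠i} q_j = 3q. The condition becomes 59.1 − 5q = 0, giving q = 59.1/5 = 11.82.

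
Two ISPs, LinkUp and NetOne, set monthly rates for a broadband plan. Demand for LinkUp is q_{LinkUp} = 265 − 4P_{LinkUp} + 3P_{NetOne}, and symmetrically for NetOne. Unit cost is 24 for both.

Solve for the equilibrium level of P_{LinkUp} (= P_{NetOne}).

72.2

LinkUp's profit: π = (P_{LinkUp} − 24)(265 − 4P_{LinkUp} + 3P_{NetOne}).
∂π/∂P_{LinkUp} = 361 − 8P_{LinkUp} + 3P_{NetOne} = 0 ⇒ P_{LinkUp} = 45.125 + 0.375P_{NetOne}.
The game is symmetric, so in equilibrium P_{NetOne} = P_{LinkUp}: the reaction function gives 0.625P_{LinkUp} = 45.125, hence P_{LinkUp} = 72.2.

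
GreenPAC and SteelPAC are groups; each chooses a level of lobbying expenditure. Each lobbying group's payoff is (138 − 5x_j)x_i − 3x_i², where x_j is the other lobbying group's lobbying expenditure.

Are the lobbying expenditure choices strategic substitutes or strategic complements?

strategic substitutes

GreenPAC's payoff is (138 − 5x_S)x_G − 3x_G².
∂π/∂x_G = 138 − 5x_S − 6x_G = 0, so x_G = 23 − (5/6)x_S.
The best-response slope dx_G/dx_S = −5/6 < 0: the reaction function is downward-sloping, so the choices are strategic substitutes.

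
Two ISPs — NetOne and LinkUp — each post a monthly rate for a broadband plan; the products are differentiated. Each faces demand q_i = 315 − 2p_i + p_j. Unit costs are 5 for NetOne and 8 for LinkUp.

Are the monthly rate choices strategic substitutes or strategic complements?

strategic complements

NetOne's profit: π = (p_{NetOne} − 5)(315 − 2p_{NetOne} + p_{LinkUp}).
∂π/∂p_{NetOne} = 325 − 4p_{NetOne} + p_{LinkUp} = 0 ⇒ p_{NetOne} = 81.25 + 0.25p_{LinkUp}.
The best-response slope dp_{NetOne}/dp_{LinkUp} = 0.25 > 0: the reaction function is upward-sloping, so the choices are strategic complements.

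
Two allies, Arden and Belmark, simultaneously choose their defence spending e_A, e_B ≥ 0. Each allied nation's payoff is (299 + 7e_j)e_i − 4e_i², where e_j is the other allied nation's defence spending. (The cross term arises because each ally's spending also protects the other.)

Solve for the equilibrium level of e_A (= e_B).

299

Arden's payoff is (299 + 7e_B)e_A − 4e_A².
∂π/∂e_A = 299 + 7e_B − 8e_A = 0, so e_A = 37.375 + 0.875e_B.
By symmetry e_B = e_A; substituting into the reaction function, 0.125e_A = 37.375 and e_A = 299.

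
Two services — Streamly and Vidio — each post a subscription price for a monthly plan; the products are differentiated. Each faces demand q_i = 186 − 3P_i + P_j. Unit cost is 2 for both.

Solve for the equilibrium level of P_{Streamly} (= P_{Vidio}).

38.4

Streamly's profit: π = (P_{Streamly} − 2)(186 − 3P_{Streamly} + P_{Vidio}).
∂π/∂P_{Streamly} = 192 − 6P_{Streamly} + P_{Vidio} = 0 ⇒ P_{Streamly} = 32 + (1/6)P_{Vidio}.
Setting P_{Streamly} = P_{Vidio} in the reaction function: P_{Streamly} = 32 + (1/6)P_{Streamly}, so P_{Streamly} = 32 / (5/6) = 38.4.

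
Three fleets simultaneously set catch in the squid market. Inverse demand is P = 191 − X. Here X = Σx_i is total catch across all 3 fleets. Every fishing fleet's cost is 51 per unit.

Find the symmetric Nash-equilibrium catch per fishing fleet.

35

A representative fishing fleet's profit is π_i = x_i(191 − X) − 51x_i, with X = x_i + Σ_{j≠i} x_j.
First-order condition: 140 − 2x_i − Σ_{j≠i} x_j = 0.
In a symmetric equilibrium every fishing fleet chooses the same x, so Σ_{j≠i} x_j = 2x. The condition becomes 140 − 4x = 0, giving x = 140/4 = 35.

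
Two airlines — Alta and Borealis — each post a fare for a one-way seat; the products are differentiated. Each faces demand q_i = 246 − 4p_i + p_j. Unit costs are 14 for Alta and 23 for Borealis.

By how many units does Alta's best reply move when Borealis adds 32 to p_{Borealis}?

4

Alta's profit: π = (p_{Alta} − 14)(246 − 4p_{Alta} + p_{Borealis}).
∂π/∂p_{Alta} = 302 − 8p_{Alta} + p_{Borealis} = 0 ⇒ p_{Alta} = 37.75 + 0.125p_{Borealis}.
The reaction-function slope is 0.125, so a 32-unit rise in p_{Borealis} moves p_{Alta} by 0.125 × 32 = 4. Alta's best response rises — the actions are strategic complements.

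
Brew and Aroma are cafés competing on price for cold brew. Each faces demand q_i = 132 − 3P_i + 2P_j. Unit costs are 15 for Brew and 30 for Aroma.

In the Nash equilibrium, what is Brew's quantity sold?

96.1875

Brew's profit: π = (P_{Brew} − 15)(132 − 3P_{Brew} + 2P_{Aroma}).
∂π/∂P_{Brew} = 177 − 6P_{Brew} + 2P_{Aroma} = 0 ⇒ P_{Brew} = 29.5 + (1/3)P_{Aroma}.
Similarly P_{Aroma} = 37 + (1/3)P_{Brew}.
Plugging P_{Aroma} into Brew's best response: P_{Brew} = 29.5 + (1/3)(37 + (1/3)P_{Brew}) ⇒ (8/9)P_{Brew} = 251/6, so P_{Brew} = 47.0625.
Then P_{Aroma} = 37 + (1/3)·47.0625 = 52.6875.
q_{Brew} = 132 − 3·47.0625 + 2·52.6875 = 96.1875.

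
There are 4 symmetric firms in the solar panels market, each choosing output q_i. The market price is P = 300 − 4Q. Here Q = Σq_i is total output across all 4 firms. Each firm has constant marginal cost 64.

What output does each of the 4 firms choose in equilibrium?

A representative firm's profit is π_i = q_i(300 − 4Q) − 64q_i, with Q = q_i + Σ_{j≠i} q_j.
First-order condition: 236 − 8q_i − 4Σ_{j≠i} q_j = 0.
With identical firms, set every q_j = q: then 236 − 8q − 12q = 0, i.e. q = 236/20 = 11.8.

11.8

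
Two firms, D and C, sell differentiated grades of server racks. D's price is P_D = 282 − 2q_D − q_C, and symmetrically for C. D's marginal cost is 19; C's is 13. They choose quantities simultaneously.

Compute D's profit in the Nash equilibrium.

5449.68

Firm D's profit: π = q_D(282 − 2q_D − q_C) − 19q_D.
∂π/∂q_D = 263 − 4q_D − q_C = 0 ⇒ q_D = 65.75 − 0.25q_C.
Similarly q_C = 67.25 − 0.25q_D.
Solving the two reaction functions simultaneously: (1 − (−0.25)(−0.25))q_D = 65.75 − 0.25·67.25, so 0.9375q_D = 48.9375 and q_D = 52.2.
Then q_C = 67.25 − 0.25·52.2 = 54.2.
P_D = 282 − 2·52.2 − 54.2 = 123.4.
Profit = (123.4 − 19)·52.2 = 5449.68.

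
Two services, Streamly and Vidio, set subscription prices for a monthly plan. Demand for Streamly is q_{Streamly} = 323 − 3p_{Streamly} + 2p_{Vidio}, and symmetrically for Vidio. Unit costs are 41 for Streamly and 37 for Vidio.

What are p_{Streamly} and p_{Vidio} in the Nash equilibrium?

Streamly's profit: π = (p_{Streamly} − 41)(323 − 3p_{Streamly} + 2p_{Vidio}).
∂π/∂p_{Streamly} = 446 − 6p_{Streamly} + 2p_{Vidio} = 0 ⇒ p_{Streamly} = 223/3 + (1/3)p_{Vidio}.
Similarly p_{Vidio} = 217/3 + (1/3)p_{Streamly}.
Substituting the second reaction function into the first: p_{Streamly} = 223/3 + (1/3)(217/3 + (1/3)p_{Streamly}), which gives (8/9)p_{Streamly} = 886/9 ⇒ p_{Streamly} = 110.75.
Then p_{Vidio} = 217/3 + (1/3)·110.75 = 109.25.

110.75, 109.25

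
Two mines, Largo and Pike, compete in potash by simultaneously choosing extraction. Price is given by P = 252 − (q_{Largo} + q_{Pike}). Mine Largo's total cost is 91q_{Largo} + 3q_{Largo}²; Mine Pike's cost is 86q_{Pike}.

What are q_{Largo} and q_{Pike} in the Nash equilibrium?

10.4, 77.8

Mine Largo's profit: π = q_{Largo}(252 − (q_{Largo} + q_{Pike})) − 91q_{Largo} − 3q_{Largo}².
∂π/∂q_{Largo} = 161 − 8q_{Largo} − q_{Pike} = 0, so q_{Largo} = 20.125 − 0.125q_{Pike}.
For Pike: ∂π/∂q_{Pike} = 166 − 2q_{Pike} − q_{Largo} = 0 ⇒ q_{Pike} = 83 − 0.5q_{Largo}.
Solving the two reaction functions simultaneously: (1 − (−0.125)(−0.5))q_{Largo} = 20.125 − 0.125·83, so 0.9375q_{Largo} = 9.75 and q_{Largo} = 10.4.
Then q_{Pike} = 83 − 0.5·10.4 = 77.8.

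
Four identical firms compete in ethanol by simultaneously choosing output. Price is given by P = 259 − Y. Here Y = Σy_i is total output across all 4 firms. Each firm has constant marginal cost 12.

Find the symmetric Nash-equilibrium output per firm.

49.4

A representative firm's profit is π_i = y_i(259 − Y) − 12y_i, with Y = y_i + Σ_{j≠i} y_j.
First-order condition: 247 − 2y_i − Σ_{j≠i} y_j = 0.
Imposing symmetry (y_j = y for all j) turns Σ_{j≠i} y_j into 3y, so 247 = 5y and y = 49.4.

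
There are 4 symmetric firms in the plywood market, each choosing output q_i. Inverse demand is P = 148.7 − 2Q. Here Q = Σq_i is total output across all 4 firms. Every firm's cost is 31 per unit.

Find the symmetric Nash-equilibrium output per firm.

A representative firm's profit is π_i = q_i(148.7 − 2Q) − 31q_i, with Q = q_i + Σ_{j≠i} q_j.
First-order condition: 117.7 − 4q_i − 2Σ_{j≠i} q_j = 0.
In a symmetric equilibrium every firm chooses the same q, so Σ_{j≠i} q_j = 3q. The condition becomes 117.7 − 10q = 0, giving q = 117.7/10 = 11.77.

11.77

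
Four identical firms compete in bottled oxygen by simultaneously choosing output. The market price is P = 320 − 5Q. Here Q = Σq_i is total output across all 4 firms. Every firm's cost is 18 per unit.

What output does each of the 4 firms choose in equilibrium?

A representative firm's profit is π_i = q_i(320 − 5Q) − 18q_i, with Q = q_i + Σ_{j≠i} q_j.
First-order condition: 302 − 10q_i − 5Σ_{j≠i} q_j = 0.
Imposing symmetry (q_j = q for all j) turns Σ_{j≠i} q_j into 3q, so 302 = 25q and q = 12.08.

12.08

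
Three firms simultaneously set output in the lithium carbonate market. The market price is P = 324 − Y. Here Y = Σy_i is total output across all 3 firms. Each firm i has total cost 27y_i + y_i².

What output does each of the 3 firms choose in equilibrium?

49.5

A representative firm's profit is π_i = y_i(324 − Y) − 27y_i − y_i², with Y = y_i + Σ_{j≠i} y_j.
First-order condition: 297 − 4y_i − Σ_{j≠i} y_j = 0.
Imposing symmetry (y_j = y for all j) turns Σ_{j≠i} y_j into 2y, so 297 = 6y and y = 49.5.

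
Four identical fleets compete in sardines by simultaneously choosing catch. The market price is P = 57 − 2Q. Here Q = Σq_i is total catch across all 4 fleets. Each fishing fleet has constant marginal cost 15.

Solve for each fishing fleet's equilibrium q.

4.2

A representative fishing fleet's profit is π_i = q_i(57 − 2Q) − 15q_i, with Q = q_i + Σ_{j≠i} q_j.
First-order condition: 42 − 4q_i − 2Σ_{j≠i} q_j = 0.
Imposing symmetry (q_j = q for all j) turns Σ_{j≠i} q_j into 3q, so 42 = 10q and q = 4.2.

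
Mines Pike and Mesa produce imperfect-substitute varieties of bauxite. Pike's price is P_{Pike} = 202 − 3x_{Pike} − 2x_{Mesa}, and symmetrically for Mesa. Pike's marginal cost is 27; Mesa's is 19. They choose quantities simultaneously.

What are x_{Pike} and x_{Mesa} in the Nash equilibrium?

21.375, 23.375

Mine Pike's profit: π = x_{Pike}(202 − 3x_{Pike} − 2x_{Mesa}) − 27x_{Pike}.
∂π/∂x_{Pike} = 175 − 6x_{Pike} − 2x_{Mesa} = 0 ⇒ x_{Pike} = 175/6 − (1/3)x_{Mesa}.
Similarly x_{Mesa} = 30.5 − (1/3)x_{Pike}.
Solving the two reaction functions simultaneously: (1 − (−1/3)(−1/3))x_{Pike} = 175/6 − (1/3)·30.5, so (8/9)x_{Pike} = 19 and x_{Pike} = 21.375.
Then x_{Mesa} = 30.5 − (1/3)·21.375 = 23.375.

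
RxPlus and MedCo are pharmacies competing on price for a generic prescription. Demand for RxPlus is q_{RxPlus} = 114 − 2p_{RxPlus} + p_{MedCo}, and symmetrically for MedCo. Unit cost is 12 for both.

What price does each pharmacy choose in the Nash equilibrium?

46

RxPlus's profit: π = (p_{RxPlus} − 12)(114 − 2p_{RxPlus} + p_{MedCo}).
∂π/∂p_{RxPlus} = 138 − 4p_{RxPlus} + p_{MedCo} = 0 ⇒ p_{RxPlus} = 34.5 + 0.25p_{MedCo}.
The game is symmetric, so in equilibrium p_{MedCo} = p_{RxPlus}: the reaction function gives 0.75p_{RxPlus} = 34.5, hence p_{RxPlus} = 46.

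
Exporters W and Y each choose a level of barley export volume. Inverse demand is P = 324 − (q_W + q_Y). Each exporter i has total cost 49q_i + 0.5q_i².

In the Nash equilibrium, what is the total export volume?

Exporter W's profit: π = q_W(324 − (q_W + q_Y)) − 49q_W − 0.5q_W².
∂π/∂q_W = 275 − 3q_W − q_Y = 0, so q_W = 275/3 − (1/3)q_Y.
By symmetry q_Y = q_W; substituting into the reaction function, (4/3)q_W = 275/3 and q_W = 68.75.
Total export volume: 68.75 + 68.75 = 137.5.

137.5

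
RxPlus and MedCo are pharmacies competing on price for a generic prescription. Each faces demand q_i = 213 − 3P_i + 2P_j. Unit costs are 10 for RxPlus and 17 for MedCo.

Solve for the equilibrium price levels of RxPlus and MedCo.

62.0625, 64.6875

RxPlus's profit: π = (P_{RxPlus} − 10)(213 − 3P_{RxPlus} + 2P_{MedCo}).
∂π/∂P_{RxPlus} = 243 − 6P_{RxPlus} + 2P_{MedCo} = 0 ⇒ P_{RxPlus} = 40.5 + (1/3)P_{MedCo}.
Similarly P_{MedCo} = 44 + (1/3)P_{RxPlus}.
Substituting the second reaction function into the first: P_{RxPlus} = 40.5 + (1/3)(44 + (1/3)P_{RxPlus}), which gives (8/9)P_{RxPlus} = 331/6 ⇒ P_{RxPlus} = 62.0625.
Then P_{MedCo} = 44 + (1/3)·62.0625 = 64.6875.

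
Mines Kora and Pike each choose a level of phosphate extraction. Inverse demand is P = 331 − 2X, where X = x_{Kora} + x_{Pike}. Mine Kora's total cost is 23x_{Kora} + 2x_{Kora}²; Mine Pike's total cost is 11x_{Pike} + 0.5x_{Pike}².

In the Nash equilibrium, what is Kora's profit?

2500

Mine Kora's profit: π = x_{Kora}(331 − 2(x_{Kora} + x_{Pike})) − 23x_{Kora} − 2x_{Kora}².
∂π/∂x_{Kora} = 308 − 8x_{Kora} − 2x_{Pike} = 0, so x_{Kora} = 38.5 − 0.25x_{Pike}.
For Pike: ∂π/∂x_{Pike} = 320 − 5x_{Pike} − 2x_{Kora} = 0 ⇒ x_{Pike} = 64 − 0.4x_{Kora}.
Substituting the second reaction function into the first: x_{Kora} = 38.5 − 0.25(64 − 0.4x_{Kora}), which gives 0.9x_{Kora} = 22.5 ⇒ x_{Kora} = 25.
Then x_{Pike} = 64 − 0.4·25 = 54.
Price P = 331 − 2·79 = 173.
Kora's profit: (173 − 23)·25 − 2(25)² = 2500.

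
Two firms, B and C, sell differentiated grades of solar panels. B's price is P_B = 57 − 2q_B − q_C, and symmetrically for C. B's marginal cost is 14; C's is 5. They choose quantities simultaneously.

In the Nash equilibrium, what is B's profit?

Firm B's profit: π = q_B(57 − 2q_B − q_C) − 14q_B.
∂π/∂q_B = 43 − 4q_B − q_C = 0 ⇒ q_B = 10.75 − 0.25q_C.
Similarly q_C = 13 − 0.25q_B.
Substituting the second reaction function into the first: q_B = 10.75 − 0.25(13 − 0.25q_B), which gives 0.9375q_B = 7.5 ⇒ q_B = 8.
Then q_C = 13 − 0.25·8 = 11.
P_B = 57 − 2·8 − 11 = 30.
Profit = (30 − 14)·8 = 128.

128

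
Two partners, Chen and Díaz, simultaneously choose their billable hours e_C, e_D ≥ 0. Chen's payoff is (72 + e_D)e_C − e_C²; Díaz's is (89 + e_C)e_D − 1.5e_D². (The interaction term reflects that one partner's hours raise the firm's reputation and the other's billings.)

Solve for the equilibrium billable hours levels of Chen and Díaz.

61, 50

Expanding Chen's payoff: 72e_C + e_De_C − e_C².
∂π/∂e_C = 72 + e_D − 2e_C = 0, so e_C = 36 + 0.5e_D.
Likewise for Díaz: e_D = 89/3 + (1/3)e_C.
Substituting the second reaction function into the first: e_C = 36 + 0.5(89/3 + (1/3)e_C), which gives (5/6)e_C = 305/6 ⇒ e_C = 61.
Then e_D = 89/3 + (1/3)·61 = 50.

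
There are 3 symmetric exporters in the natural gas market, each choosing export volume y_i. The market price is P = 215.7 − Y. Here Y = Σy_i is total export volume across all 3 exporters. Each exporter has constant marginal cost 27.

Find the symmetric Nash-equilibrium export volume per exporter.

A representative exporter's profit is π_i = y_i(215.7 − Y) − 27y_i, with Y = y_i + Σ_{j≠i} y_j.
First-order condition: 188.7 − 2y_i − Σ_{j≠i} y_j = 0.
In a symmetric equilibrium every exporter chooses the same y, so Σ_{j≠i} y_j = 2y. The condition becomes 188.7 − 4y = 0, giving y = 188.7/4 = 47.175.

47.175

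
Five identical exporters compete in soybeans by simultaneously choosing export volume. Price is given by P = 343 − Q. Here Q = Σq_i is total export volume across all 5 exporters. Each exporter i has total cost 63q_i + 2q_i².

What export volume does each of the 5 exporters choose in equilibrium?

A representative exporter's profit is π_i = q_i(343 − Q) − 63q_i − 2q_i², with Q = q_i + Σ_{j≠i} q_j.
First-order condition: 280 − 6q_i − Σ_{j≠i} q_j = 0.
With identical exporters, set every q_j = q: then 280 − 6q − 4q = 0, i.e. q = 280/10 = 28.

28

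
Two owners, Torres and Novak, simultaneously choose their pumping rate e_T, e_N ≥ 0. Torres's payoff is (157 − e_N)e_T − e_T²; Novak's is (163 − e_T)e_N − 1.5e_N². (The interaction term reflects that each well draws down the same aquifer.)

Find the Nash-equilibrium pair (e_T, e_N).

Expanding Torres's payoff: 157e_T − e_Ne_T − e_T².
∂π/∂e_T = 157 − e_N − 2e_T = 0, so e_T = 78.5 − 0.5e_N.
Likewise for Novak: e_N = 163/3 − (1/3)e_T.
Plugging e_N into Torres's best response: e_T = 78.5 − 0.5(163/3 − (1/3)e_T) ⇒ (5/6)e_T = 154/3, so e_T = 61.6.
Then e_N = 163/3 − (1/3)·61.6 = 33.8.

61.6, 33.8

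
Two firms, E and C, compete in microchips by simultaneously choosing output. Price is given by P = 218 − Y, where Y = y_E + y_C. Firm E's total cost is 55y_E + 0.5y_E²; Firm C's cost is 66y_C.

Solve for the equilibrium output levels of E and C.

Firm E's profit: π = y_E(218 − (y_E + y_C)) − 55y_E − 0.5y_E².
∂π/∂y_E = 163 − 3y_E − y_C = 0, so y_E = 163/3 − (1/3)y_C.
For C: ∂π/∂y_C = 152 − 2y_C − y_E = 0 ⇒ y_C = 76 − 0.5y_E.
Plugging y_C into E's best response: y_E = 163/3 − (1/3)(76 − 0.5y_E) ⇒ (5/6)y_E = 29, so y_E = 34.8.
Then y_C = 76 − 0.5·34.8 = 58.6.

34.8, 58.6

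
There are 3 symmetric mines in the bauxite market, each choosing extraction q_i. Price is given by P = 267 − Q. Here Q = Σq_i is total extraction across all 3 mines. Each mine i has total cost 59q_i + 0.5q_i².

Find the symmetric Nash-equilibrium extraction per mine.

41.6

A representative mine's profit is π_i = q_i(267 − Q) − 59q_i − 0.5q_i², with Q = q_i + Σ_{j≠i} q_j.
First-order condition: 208 − 3q_i − Σ_{j≠i} q_j = 0.
In a symmetric equilibrium every mine chooses the same q, so Σ_{j≠i} q_j = 2q. The condition becomes 208 − 5q = 0, giving q = 208/5 = 41.6.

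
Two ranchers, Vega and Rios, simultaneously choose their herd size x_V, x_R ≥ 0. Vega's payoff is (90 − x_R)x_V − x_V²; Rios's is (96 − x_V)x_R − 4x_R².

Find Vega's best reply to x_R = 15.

37.5

Expanding Vega's payoff: 90x_V − x_Rx_V − x_V².
∂π/∂x_V = 90 − x_R − 2x_V = 0, so x_V = 45 − 0.5x_R.
At x_R = 15: x_V = 45 − 0.5·15 = 37.5.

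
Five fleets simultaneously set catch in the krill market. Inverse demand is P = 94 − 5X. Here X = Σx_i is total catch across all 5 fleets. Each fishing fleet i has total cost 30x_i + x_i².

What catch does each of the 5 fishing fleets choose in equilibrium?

A representative fishing fleet's profit is π_i = x_i(94 − 5X) − 30x_i − x_i², with X = x_i + Σ_{j≠i} x_j.
First-order condition: 64 − 12x_i − 5Σ_{j≠i} x_j = 0.
In a symmetric equilibrium every fishing fleet chooses the same x, so Σ_{j≠i} x_j = 4x. The condition becomes 64 − 32x = 0, giving x = 64/32 = 2.

2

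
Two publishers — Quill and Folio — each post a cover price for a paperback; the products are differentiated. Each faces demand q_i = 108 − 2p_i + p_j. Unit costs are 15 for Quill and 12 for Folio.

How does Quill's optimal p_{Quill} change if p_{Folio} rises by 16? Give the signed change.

Quill's profit: π = (p_{Quill} − 15)(108 − 2p_{Quill} + p_{Folio}).
∂π/∂p_{Quill} = 138 − 4p_{Quill} + p_{Folio} = 0 ⇒ p_{Quill} = 34.5 + 0.25p_{Folio}.
The reaction-function slope is 0.25, so a 16-unit rise in p_{Folio} moves p_{Quill} by 0.25 × 16 = 4. Quill's best response rises — the actions are strategic complements.

4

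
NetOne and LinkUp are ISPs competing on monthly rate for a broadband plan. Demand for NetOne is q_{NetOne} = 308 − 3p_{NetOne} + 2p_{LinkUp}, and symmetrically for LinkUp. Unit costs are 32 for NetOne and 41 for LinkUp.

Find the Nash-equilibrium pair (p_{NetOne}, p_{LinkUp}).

102.6875, 106.0625

NetOne's profit: π = (p_{NetOne} − 32)(308 − 3p_{NetOne} + 2p_{LinkUp}).
∂π/∂p_{NetOne} = 404 − 6p_{NetOne} + 2p_{LinkUp} = 0 ⇒ p_{NetOne} = 202/3 + (1/3)p_{LinkUp}.
Similarly p_{LinkUp} = 431/6 + (1/3)p_{NetOne}.
Substituting the second reaction function into the first: p_{NetOne} = 202/3 + (1/3)(431/6 + (1/3)p_{NetOne}), which gives (8/9)p_{NetOne} = 1643/18 ⇒ p_{NetOne} = 102.6875.
Then p_{LinkUp} = 431/6 + (1/3)·102.6875 = 106.0625.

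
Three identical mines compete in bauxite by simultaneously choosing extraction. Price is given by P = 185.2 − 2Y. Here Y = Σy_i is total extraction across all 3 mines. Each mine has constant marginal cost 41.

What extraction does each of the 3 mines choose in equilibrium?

18.025

A representative mine's profit is π_i = y_i(185.2 − 2Y) − 41y_i, with Y = y_i + Σ_{j≠i} y_j.
First-order condition: 144.2 − 4y_i − 2Σ_{j≠i} y_j = 0.
In a symmetric equilibrium every mine chooses the same y, so Σ_{j≠i} y_j = 2y. The condition becomes 144.2 − 8y = 0, giving y = 144.2/8 = 18.025.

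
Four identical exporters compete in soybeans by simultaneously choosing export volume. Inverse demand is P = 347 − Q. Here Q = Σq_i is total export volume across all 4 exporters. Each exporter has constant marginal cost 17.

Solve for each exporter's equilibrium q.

A representative exporter's profit is π_i = q_i(347 − Q) − 17q_i, with Q = q_i + Σ_{j≠i} q_j.
First-order condition: 330 − 2q_i − Σ_{j≠i} q_j = 0.
In a symmetric equilibrium every exporter chooses the same q, so Σ_{j≠i} q_j = 3q. The condition becomes 330 − 5q = 0, giving q = 330/5 = 66.

66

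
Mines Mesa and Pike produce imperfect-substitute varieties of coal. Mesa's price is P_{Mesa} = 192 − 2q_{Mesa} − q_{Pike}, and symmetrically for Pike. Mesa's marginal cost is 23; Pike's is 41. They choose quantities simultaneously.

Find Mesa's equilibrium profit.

2450

Mine Mesa's profit: π = q_{Mesa}(192 − 2q_{Mesa} − q_{Pike}) − 23q_{Mesa}.
∂π/∂q_{Mesa} = 169 − 4q_{Mesa} − q_{Pike} = 0 ⇒ q_{Mesa} = 42.25 − 0.25q_{Pike}.
Similarly q_{Pike} = 37.75 − 0.25q_{Mesa}.
Solving the two reaction functions simultaneously: (1 − (−0.25)(−0.25))q_{Mesa} = 42.25 − 0.25·37.75, so 0.9375q_{Mesa} = 32.8125 and q_{Mesa} = 35.
Then q_{Pike} = 37.75 − 0.25·35 = 29.
P_{Mesa} = 192 − 2·35 − 29 = 93.
Profit = (93 − 23)·35 = 2450.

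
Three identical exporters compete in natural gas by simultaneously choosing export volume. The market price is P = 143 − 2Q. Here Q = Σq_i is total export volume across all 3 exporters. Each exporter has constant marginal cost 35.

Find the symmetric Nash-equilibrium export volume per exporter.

A representative exporter's profit is π_i = q_i(143 − 2Q) − 35q_i, with Q = q_i + Σ_{j≠i} q_j.
First-order condition: 108 − 4q_i − 2Σ_{j≠i} q_j = 0.
In a symmetric equilibrium every exporter chooses the same q, so Σ_{j≠i} q_j = 2q. The condition becomes 108 − 8q = 0, giving q = 108/8 = 13.5.

13.5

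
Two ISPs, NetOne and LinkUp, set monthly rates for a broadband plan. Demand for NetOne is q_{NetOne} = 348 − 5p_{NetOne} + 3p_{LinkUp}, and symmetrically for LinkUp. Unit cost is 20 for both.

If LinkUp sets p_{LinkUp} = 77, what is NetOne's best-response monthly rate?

67.9

NetOne's profit: π = (p_{NetOne} − 20)(348 − 5p_{NetOne} + 3p_{LinkUp}).
∂π/∂p_{NetOne} = 448 − 10p_{NetOne} + 3p_{LinkUp} = 0 ⇒ p_{NetOne} = 44.8 + 0.3p_{LinkUp}.
At p_{LinkUp} = 77: p_{NetOne} = 44.8 + 0.3·77 = 67.9.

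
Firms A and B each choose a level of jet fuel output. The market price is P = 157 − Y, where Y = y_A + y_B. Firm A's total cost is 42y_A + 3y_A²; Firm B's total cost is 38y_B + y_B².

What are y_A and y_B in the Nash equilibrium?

Firm A's profit: π = y_A(157 − (y_A + y_B)) − 42y_A − 3y_A².
∂π/∂y_A = 115 − 8y_A − y_B = 0, so y_A = 14.375 − 0.125y_B.
For B: ∂π/∂y_B = 119 − 4y_B − y_A = 0 ⇒ y_B = 29.75 − 0.25y_A.
Plugging y_B into A's best response: y_A = 14.375 − 0.125(29.75 − 0.25y_A) ⇒ (31/32)y_A = 341/32, so y_A = 11.
Then y_B = 29.75 − 0.25·11 = 27.

11, 27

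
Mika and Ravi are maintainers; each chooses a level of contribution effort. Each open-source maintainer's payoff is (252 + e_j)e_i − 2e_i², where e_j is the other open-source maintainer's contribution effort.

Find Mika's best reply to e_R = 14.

66.5

Mika's payoff is (252 + e_R)e_M − 2e_M².
∂π/∂e_M = 252 + e_R − 4e_M = 0, so e_M = 63 + 0.25e_R.
At e_R = 14: e_M = 63 + 0.25·14 = 66.5.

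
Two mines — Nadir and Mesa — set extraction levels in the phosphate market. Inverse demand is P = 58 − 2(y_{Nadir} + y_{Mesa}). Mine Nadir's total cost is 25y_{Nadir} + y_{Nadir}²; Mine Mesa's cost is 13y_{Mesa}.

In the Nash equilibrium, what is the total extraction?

Mine Nadir's profit: π = y_{Nadir}(58 − 2(y_{Nadir} + y_{Mesa})) − 25y_{Nadir} − y_{Nadir}².
∂π/∂y_{Nadir} = 33 − 6y_{Nadir} − 2y_{Mesa} = 0, so y_{Nadir} = 5.5 − (1/3)y_{Mesa}.
For Mesa: ∂π/∂y_{Mesa} = 45 − 4y_{Mesa} − 2y_{Nadir} = 0 ⇒ y_{Mesa} = 11.25 − 0.5y_{Nadir}.
Solving the two reaction functions simultaneously: (1 − (−1/3)(−0.5))y_{Nadir} = 5.5 − (1/3)·11.25, so (5/6)y_{Nadir} = 1.75 and y_{Nadir} = 2.1.
Then y_{Mesa} = 11.25 − 0.5·2.1 = 10.2.
Total extraction: 2.1 + 10.2 = 12.3.

12.3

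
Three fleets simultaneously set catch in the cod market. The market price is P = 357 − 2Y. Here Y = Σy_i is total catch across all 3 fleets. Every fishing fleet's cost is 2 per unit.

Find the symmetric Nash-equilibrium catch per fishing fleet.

A representative fishing fleet's profit is π_i = y_i(357 − 2Y) − 2y_i, with Y = y_i + Σ_{j≠i} y_j.
First-order condition: 355 − 4y_i − 2Σ_{j≠i} y_j = 0.
With identical fishing fleets, set every y_j = y: then 355 − 4y − 4y = 0, i.e. y = 355/8 = 44.375.

44.375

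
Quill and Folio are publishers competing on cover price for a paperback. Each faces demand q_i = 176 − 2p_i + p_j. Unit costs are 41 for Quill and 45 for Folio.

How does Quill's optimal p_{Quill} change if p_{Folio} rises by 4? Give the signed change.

Quill's profit: π = (p_{Quill} − 41)(176 − 2p_{Quill} + p_{Folio}).
∂π/∂p_{Quill} = 258 − 4p_{Quill} + p_{Folio} = 0 ⇒ p_{Quill} = 64.5 + 0.25p_{Folio}.
The reaction-function slope is 0.25, so a 4-unit rise in p_{Folio} moves p_{Quill} by 0.25 × 4 = 1. Quill's best response rises — the actions are strategic complements.

1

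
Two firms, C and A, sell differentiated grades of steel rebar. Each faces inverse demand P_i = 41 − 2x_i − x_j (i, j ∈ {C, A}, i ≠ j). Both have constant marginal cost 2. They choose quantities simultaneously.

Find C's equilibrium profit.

Firm C's profit: π = x_C(41 − 2x_C − x_A) − 2x_C.
∂π/∂x_C = 39 − 4x_C − x_A = 0 ⇒ x_C = 9.75 − 0.25x_A.
By symmetry x_A = x_C; substituting into the reaction function, 1.25x_C = 9.75 and x_C = 7.8.
P_C = 41 − 2·7.8 − 7.8 = 17.6.
Profit = (17.6 − 2)·7.8 = 121.68.

121.68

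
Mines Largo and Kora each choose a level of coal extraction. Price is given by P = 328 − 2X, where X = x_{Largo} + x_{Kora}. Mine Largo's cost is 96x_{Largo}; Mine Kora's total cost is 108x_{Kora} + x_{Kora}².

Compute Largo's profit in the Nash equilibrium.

Mine Largo's profit: π = x_{Largo}(328 − 2(x_{Largo} + x_{Kora})) − 96x_{Largo}.
∂π/∂x_{Largo} = 232 − 4x_{Largo} − 2x_{Kora} = 0, so x_{Largo} = 58 − 0.5x_{Kora}.
For Kora: ∂π/∂x_{Kora} = 220 − 6x_{Kora} − 2x_{Largo} = 0 ⇒ x_{Kora} = 110/3 − (1/3)x_{Largo}.
Solving the two reaction functions simultaneously: (1 − (−0.5)(−1/3))x_{Largo} = 58 − 0.5·(110/3), so (5/6)x_{Largo} = 119/3 and x_{Largo} = 47.6.
Then x_{Kora} = 110/3 − (1/3)·47.6 = 20.8.
Price P = 328 − 2·68.4 = 191.2.
Largo's profit: (191.2 − 96)·47.6 = 4531.52.

4531.52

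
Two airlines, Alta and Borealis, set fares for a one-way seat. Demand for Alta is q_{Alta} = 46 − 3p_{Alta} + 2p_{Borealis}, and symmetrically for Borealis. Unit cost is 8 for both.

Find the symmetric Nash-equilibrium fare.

Alta's profit: π = (p_{Alta} − 8)(46 − 3p_{Alta} + 2p_{Borealis}).
∂π/∂p_{Alta} = 70 − 6p_{Alta} + 2p_{Borealis} = 0 ⇒ p_{Alta} = 35/3 + (1/3)p_{Borealis}.
By symmetry p_{Borealis} = p_{Alta}; substituting into the reaction function, (2/3)p_{Alta} = 35/3 and p_{Alta} = 17.5.

17.5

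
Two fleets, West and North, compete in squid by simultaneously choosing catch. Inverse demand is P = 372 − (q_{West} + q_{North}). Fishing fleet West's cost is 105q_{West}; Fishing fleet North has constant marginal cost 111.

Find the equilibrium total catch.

Fishing fleet West's profit: π = q_{West}(372 − (q_{West} + q_{North})) − 105q_{West}.
∂π/∂q_{West} = 267 − 2q_{West} − q_{North} = 0, so q_{West} = 133.5 − 0.5q_{North}.
By the same steps for North: q_{North} = 130.5 − 0.5q_{West}.
Plugging q_{North} into West's best response: q_{West} = 133.5 − 0.5(130.5 − 0.5q_{West}) ⇒ 0.75q_{West} = 68.25, so q_{West} = 91.
Then q_{North} = 130.5 − 0.5·91 = 85.
Total catch: 91 + 85 = 176.

176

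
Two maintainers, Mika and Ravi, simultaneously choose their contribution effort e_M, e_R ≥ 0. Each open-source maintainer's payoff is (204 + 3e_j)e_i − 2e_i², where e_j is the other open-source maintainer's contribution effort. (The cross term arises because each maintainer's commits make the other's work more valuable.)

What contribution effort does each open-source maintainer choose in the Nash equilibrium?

Mika's payoff is (204 + 3e_R)e_M − 2e_M².
∂π/∂e_M = 204 + 3e_R − 4e_M = 0, so e_M = 51 + 0.75e_R.
By symmetry e_R = e_M; substituting into the reaction function, 0.25e_M = 51 and e_M = 204.

204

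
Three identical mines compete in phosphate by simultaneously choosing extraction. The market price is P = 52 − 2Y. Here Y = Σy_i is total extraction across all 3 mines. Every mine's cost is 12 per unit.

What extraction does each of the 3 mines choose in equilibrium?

A representative mine's profit is π_i = y_i(52 − 2Y) − 12y_i, with Y = y_i + Σ_{j≠i} y_j.
First-order condition: 40 − 4y_i − 2Σ_{j≠i} y_j = 0.
With identical mines, set every y_j = y: then 40 − 4y − 4y = 0, i.e. y = 40/8 = 5.

5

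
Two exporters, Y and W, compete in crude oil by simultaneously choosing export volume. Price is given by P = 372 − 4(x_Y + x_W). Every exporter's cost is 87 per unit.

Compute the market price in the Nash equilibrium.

Exporter Y's profit: π = x_Y(372 − 4(x_Y + x_W)) − 87x_Y.
∂π/∂x_Y = 285 − 8x_Y − 4x_W = 0, so x_Y = 35.625 − 0.5x_W.
Setting x_Y = x_W in the reaction function: x_Y = 35.625 − 0.5x_Y, so x_Y = 35.625 / 1.5 = 23.75.
Equilibrium price: P = 372 − 4·47.5 = 182.

182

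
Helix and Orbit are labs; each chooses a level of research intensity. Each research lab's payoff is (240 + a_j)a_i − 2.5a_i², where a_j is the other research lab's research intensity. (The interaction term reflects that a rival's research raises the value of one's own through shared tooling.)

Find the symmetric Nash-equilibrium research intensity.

60

Helix's payoff is (240 + a_O)a_H − 2.5a_H².
∂π/∂a_H = 240 + a_O − 5a_H = 0, so a_H = 48 + 0.2a_O.
The game is symmetric, so in equilibrium a_O = a_H: the reaction function gives 0.8a_H = 48, hence a_H = 60.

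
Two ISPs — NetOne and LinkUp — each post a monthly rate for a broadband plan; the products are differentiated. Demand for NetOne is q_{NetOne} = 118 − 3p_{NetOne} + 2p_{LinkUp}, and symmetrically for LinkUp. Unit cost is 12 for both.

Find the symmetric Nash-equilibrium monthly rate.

NetOne's profit: π = (p_{NetOne} − 12)(118 − 3p_{NetOne} + 2p_{LinkUp}).
∂π/∂p_{NetOne} = 154 − 6p_{NetOne} + 2p_{LinkUp} = 0 ⇒ p_{NetOne} = 77/3 + (1/3)p_{LinkUp}.
Setting p_{NetOne} = p_{LinkUp} in the reaction function: p_{NetOne} = 77/3 + (1/3)p_{NetOne}, so p_{NetOne} = (77/3) / (2/3) = 38.5.

38.5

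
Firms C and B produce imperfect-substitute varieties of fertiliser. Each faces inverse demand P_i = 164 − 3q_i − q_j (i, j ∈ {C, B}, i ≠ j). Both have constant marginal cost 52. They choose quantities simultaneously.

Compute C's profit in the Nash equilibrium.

768

Firm C's profit: π = q_C(164 − 3q_C − q_B) − 52q_C.
∂π/∂q_C = 112 − 6q_C − q_B = 0 ⇒ q_C = 56/3 − (1/6)q_B.
By symmetry q_B = q_C; substituting into the reaction function, (7/6)q_C = 56/3 and q_C = 16.
P_C = 164 − 3·16 − 16 = 100.
Profit = (100 − 52)·16 = 768.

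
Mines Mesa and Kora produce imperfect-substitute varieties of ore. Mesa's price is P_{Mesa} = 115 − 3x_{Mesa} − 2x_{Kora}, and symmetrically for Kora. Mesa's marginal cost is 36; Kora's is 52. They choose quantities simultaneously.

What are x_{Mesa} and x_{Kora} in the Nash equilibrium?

10.875, 6.875

Mine Mesa's profit: π = x_{Mesa}(115 − 3x_{Mesa} − 2x_{Kora}) − 36x_{Mesa}.
∂π/∂x_{Mesa} = 79 − 6x_{Mesa} − 2x_{Kora} = 0 ⇒ x_{Mesa} = 79/6 − (1/3)x_{Kora}.
Similarly x_{Kora} = 10.5 − (1/3)x_{Mesa}.
Plugging x_{Kora} into Mesa's best response: x_{Mesa} = 79/6 − (1/3)(10.5 − (1/3)x_{Mesa}) ⇒ (8/9)x_{Mesa} = 29/3, so x_{Mesa} = 10.875.
Then x_{Kora} = 10.5 − (1/3)·10.875 = 6.875.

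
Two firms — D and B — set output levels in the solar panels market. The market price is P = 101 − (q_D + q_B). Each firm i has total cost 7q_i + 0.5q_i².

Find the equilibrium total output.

47

Firm D's profit: π = q_D(101 − (q_D + q_B)) − 7q_D − 0.5q_D².
∂π/∂q_D = 94 − 3q_D − q_B = 0, so q_D = 94/3 − (1/3)q_B.
By symmetry q_B = q_D; substituting into the reaction function, (4/3)q_D = 94/3 and q_D = 23.5.
Total output: 23.5 + 23.5 = 47.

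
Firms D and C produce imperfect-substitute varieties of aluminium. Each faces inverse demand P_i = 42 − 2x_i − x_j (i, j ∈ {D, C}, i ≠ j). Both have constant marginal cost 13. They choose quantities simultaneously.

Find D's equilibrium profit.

67.28

Firm D's profit: π = x_D(42 − 2x_D − x_C) − 13x_D.
∂π/∂x_D = 29 − 4x_D − x_C = 0 ⇒ x_D = 7.25 − 0.25x_C.
Setting x_D = x_C in the reaction function: x_D = 7.25 − 0.25x_D, so x_D = 7.25 / 1.25 = 5.8.
P_D = 42 − 2·5.8 − 5.8 = 24.6.
Profit = (24.6 − 13)·5.8 = 67.28.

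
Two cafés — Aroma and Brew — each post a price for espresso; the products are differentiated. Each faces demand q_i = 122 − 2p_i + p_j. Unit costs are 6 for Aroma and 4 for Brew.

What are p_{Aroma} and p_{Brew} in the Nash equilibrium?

44.4, 43.6

Aroma's profit: π = (p_{Aroma} − 6)(122 − 2p_{Aroma} + p_{Brew}).
∂π/∂p_{Aroma} = 134 − 4p_{Aroma} + p_{Brew} = 0 ⇒ p_{Aroma} = 33.5 + 0.25p_{Brew}.
Similarly p_{Brew} = 32.5 + 0.25p_{Aroma}.
Solving the two reaction functions simultaneously: (1 − (0.25)(0.25))p_{Aroma} = 33.5 + 0.25·32.5, so 0.9375p_{Aroma} = 41.625 and p_{Aroma} = 44.4.
Then p_{Brew} = 32.5 + 0.25·44.4 = 43.6.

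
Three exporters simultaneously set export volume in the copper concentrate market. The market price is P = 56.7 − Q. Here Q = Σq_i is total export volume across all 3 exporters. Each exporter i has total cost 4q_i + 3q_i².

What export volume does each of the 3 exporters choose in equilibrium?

5.27

A representative exporter's profit is π_i = q_i(56.7 − Q) − 4q_i − 3q_i², with Q = q_i + Σ_{j≠i} q_j.
First-order condition: 52.7 − 8q_i − Σ_{j≠i} q_j = 0.
With identical exporters, set every q_j = q: then 52.7 − 8q − 2q = 0, i.e. q = 52.7/10 = 5.27.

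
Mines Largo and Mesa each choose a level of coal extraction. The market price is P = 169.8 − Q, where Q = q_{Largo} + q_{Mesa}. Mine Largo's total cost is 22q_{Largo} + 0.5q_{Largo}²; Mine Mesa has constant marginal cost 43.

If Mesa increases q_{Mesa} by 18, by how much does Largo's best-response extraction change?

-6

Mine Largo's profit: π = q_{Largo}(169.8 − (q_{Largo} + q_{Mesa})) − 22q_{Largo} − 0.5q_{Largo}².
∂π/∂q_{Largo} = 147.8 − 3q_{Largo} − q_{Mesa} = 0, so q_{Largo} = 739/15 − (1/3)q_{Mesa}.
The reaction-function slope is −1/3, so an 18-unit rise in q_{Mesa} moves q_{Largo} by −1/3 × 18 = −6. Largo's best response falls — the actions are strategic substitutes.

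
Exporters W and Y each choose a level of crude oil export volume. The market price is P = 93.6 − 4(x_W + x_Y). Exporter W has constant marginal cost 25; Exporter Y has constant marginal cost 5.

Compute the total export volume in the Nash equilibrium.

Exporter W's profit: π = x_W(93.6 − 4(x_W + x_Y)) − 25x_W.
∂π/∂x_W = 68.6 − 8x_W − 4x_Y = 0, so x_W = 8.575 − 0.5x_Y.
By the same steps for Y: x_Y = 11.075 − 0.5x_W.
Substituting the second reaction function into the first: x_W = 8.575 − 0.5(11.075 − 0.5x_W), which gives 0.75x_W = 3.0375 ⇒ x_W = 4.05.
Then x_Y = 11.075 − 0.5·4.05 = 9.05.
Total export volume: 4.05 + 9.05 = 13.1.

13.1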